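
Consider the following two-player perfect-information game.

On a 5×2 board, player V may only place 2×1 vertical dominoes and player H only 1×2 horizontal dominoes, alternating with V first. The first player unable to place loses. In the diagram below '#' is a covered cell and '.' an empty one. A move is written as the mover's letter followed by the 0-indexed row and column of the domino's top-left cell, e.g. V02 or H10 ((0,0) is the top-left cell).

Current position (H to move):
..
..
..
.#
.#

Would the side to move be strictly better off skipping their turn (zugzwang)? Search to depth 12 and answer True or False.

p1 H@[../../../.#/.#]: H00[##/../../.#/.#]-1 H10[../##/../.#/.#]+1* H20[../../##/.#/.#]-1
p2 V@[../##/../.#/.#]: V20[../##/#./##/.#]-1* V30[../##/../##/##]-1
p3 H@[../##/#./##/.#]: H00[##/##/#./##/.#]+1*
p4 V@[##/##/#./##/.#] terminal -1; root [../../../.#/.#] d12
if H skipped the turn, V would face:
~ p1 V@[../../../.#/.#]: V00[#./#./../.#/.#]+1* V01[.#/.#/../.#/.#]+1 V10[../#./#./.#/.#]+1 V11[../.#/.#/.#/.#]+1 V20[../../#./##/.#]-1 V30[../../../##/##]-1
~ p2 H@[#./#./../.#/.#]: H20[#./#./##/.#/.#]-1*
~ p3 V@[#./#./##/.#/.#]: V01[##/##/##/.#/.#]+1* V30[#./#./##/##/##]+1
~ p4 H@[##/##/##/.#/.#] terminal -1; root [../../../.#/.#] d12
compare (H): move=+1 vs pass=-1

zugzwang(../../../.#/.#, H) = False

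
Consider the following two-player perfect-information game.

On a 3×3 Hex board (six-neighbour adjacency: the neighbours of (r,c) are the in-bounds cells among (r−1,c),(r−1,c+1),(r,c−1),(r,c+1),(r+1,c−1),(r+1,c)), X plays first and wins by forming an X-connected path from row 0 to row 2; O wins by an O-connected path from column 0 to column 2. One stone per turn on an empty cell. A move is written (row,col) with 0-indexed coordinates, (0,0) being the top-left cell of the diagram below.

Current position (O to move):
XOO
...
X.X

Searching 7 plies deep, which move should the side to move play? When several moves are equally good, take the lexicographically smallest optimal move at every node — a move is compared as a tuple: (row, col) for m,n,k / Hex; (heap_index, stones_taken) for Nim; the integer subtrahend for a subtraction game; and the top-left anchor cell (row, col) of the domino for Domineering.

O's best at [XOO/.../X.X]: (1,0)

ply 1, O at XOO/.../X.X | (1,0)=+1→XOO/O../X.X*; (1,1)=-1→XOO/.O./X.X; (1,2)=-1→XOO/..O/X.X; (2,1)=-1→XOO/.../XOX
ply 2: XOO/O../X.X is terminal -1 (X); from XOO/.../X.X depth 7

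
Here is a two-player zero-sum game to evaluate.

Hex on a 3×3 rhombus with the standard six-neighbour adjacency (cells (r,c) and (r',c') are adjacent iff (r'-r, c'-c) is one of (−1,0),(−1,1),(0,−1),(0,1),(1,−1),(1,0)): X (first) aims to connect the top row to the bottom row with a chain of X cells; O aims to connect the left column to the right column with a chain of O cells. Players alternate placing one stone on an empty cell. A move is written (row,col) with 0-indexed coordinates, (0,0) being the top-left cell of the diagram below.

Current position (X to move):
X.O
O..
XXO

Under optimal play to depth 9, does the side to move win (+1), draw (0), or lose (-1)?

value(X.O/O../XXO, X) = -1

[X.O/O../XXO] X move#1: (0,1):-1/XXO/O../XXO*, (1,1):-1/X.O/OX./XXO, (1,2):-1/X.O/O.X/XXO
[XXO/O../XXO] O move#2: (1,1):+1/XXO/OO./XXO*, (1,2):-1/XXO/O.O/XXO
[XXO/OO./XXO] end (terminal -1, X#3); searched X.O/O../XXO to 9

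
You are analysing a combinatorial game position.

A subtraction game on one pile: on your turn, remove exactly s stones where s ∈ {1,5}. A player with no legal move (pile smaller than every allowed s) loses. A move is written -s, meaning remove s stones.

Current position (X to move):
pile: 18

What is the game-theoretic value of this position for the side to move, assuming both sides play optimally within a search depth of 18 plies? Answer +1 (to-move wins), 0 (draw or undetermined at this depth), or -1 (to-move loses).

value(18, X) = -1

[18] X move#1: -1:-1/17*, -5:-1/13
[17] O move#2: -1:+1/16*, -5:+1/12
[16] X move#3: -1:-1/15*, -5:-1/11
[15] O move#4: -1:+1/14*, -5:+1/10
[14] X move#5: -1:-1/13*, -5:-1/9
[13] O move#6: -1:+1/12*, -5:+1/8
[12] X move#7: -1:-1/11*, -5:-1/7
[11] O move#8: -1:+1/10*, -5:+1/6
[10] X move#9: -1:-1/9*, -5:-1/5
[9] O move#10: -1:+1/8*, -5:+1/4
[8] X move#11: -1:-1/7*, -5:-1/3
[7] O move#12: -1:+1/6*, -5:+1/2
[6] X move#13: -1:-1/5*, -5:-1/1
[5] O move#14: -1:+1/4*, -5:+1/0
[4] X move#15: -1:-1/3*
[3] O move#16: -1:+1/2*
[2] X move#17: -1:-1/1*
[1] O move#18: -1:+1/0*
[0] end (terminal -1, X#19); searched 18 to 18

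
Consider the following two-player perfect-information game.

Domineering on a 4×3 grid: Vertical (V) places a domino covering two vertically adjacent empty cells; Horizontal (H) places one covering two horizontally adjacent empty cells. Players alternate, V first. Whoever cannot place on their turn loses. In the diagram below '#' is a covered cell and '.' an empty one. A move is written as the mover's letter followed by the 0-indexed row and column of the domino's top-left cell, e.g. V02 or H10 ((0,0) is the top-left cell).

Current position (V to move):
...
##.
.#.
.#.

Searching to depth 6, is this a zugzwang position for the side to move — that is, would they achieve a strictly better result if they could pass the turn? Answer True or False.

[.../##./.#./.#.] V move#1: V02:+1/..#/###/.#./.#.*, V12:+1/.../###/.##/.#., V20:+1/.../##./##./##., V22:+1/.../##./.##/.##
[..#/###/.#./.#.] H move#2: H00:-1/###/###/.#./.#.*
[###/###/.#./.#.] V move#3: V20:+1/###/###/##./##.*, V22:+1/###/###/.##/.##
[###/###/##./##.] end (terminal -1, H#4); searched .../##./.#./.#. to 6
pass branch (H moves first from the same position):
  | [.../##./.#./.#.] H move#1: H00:-1/##./##./.#./.#.*, H01:-1/.##/##./.#./.#.
  | [##./##./.#./.#.] V move#2: V02:+1/###/###/.#./.#.*, V12:+1/##./###/.##/.#., V20:+1/##./##./##./##., V22:+1/##./##./.##/.##
  | [###/###/.#./.#.] end (terminal -1, H#3); searched .../##./.#./.#. to 6
V moving scores +1; V passing scores +1

zugzwang(.../##./.#./.#., V) = False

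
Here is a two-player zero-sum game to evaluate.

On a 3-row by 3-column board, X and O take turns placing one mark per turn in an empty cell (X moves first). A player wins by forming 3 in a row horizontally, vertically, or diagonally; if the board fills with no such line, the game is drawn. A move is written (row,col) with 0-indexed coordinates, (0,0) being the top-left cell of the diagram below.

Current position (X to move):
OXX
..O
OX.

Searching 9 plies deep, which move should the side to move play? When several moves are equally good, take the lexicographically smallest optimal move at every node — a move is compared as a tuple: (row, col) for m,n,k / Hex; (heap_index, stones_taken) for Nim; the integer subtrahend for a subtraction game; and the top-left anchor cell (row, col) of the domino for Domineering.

ply 1, X at OXX/..O/OX. | (1,0)=+0→OXX/X.O/OX.; (1,1)=+1→OXX/.XO/OX.*; (2,2)=-1→OXX/..O/OXX
ply 2: OXX/.XO/OX. is terminal -1 (O); from OXX/..O/OX. depth 9

X's best at [OXX/..O/OX.]: (1,1)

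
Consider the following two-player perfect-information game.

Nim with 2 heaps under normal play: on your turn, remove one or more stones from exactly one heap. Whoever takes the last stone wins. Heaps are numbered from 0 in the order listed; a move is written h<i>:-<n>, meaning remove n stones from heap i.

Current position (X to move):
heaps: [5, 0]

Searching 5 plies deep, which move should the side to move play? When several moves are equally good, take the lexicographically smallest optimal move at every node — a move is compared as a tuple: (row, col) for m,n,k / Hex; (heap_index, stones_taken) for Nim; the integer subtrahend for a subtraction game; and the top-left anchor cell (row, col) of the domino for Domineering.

p1 X@[(5,0)]: h0:-1[(4,0)]-1 h0:-2[(3,0)]-1 h0:-3[(2,0)]-1 h0:-4[(1,0)]-1 h0:-5[(0,0)]+1*
p2 O@[(0,0)] terminal -1; root [(5,0)] d5

X's best at [(5,0)]: h0:-5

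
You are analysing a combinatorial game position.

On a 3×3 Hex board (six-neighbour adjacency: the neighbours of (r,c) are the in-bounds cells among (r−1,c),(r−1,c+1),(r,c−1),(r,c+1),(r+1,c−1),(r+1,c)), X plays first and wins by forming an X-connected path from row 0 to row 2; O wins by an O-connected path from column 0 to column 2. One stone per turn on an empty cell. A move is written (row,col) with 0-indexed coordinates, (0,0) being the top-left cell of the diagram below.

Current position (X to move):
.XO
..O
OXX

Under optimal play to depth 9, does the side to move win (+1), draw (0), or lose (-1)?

p1 X@[.XO/..O/OXX]: (0,0)[XXO/..O/OXX]-1 (1,0)[.XO/X.O/OXX]-1 (1,1)[.XO/.XO/OXX]+1*
p2 O@[.XO/.XO/OXX] terminal -1; root [.XO/..O/OXX] d9

value(.XO/..O/OXX, X) = +1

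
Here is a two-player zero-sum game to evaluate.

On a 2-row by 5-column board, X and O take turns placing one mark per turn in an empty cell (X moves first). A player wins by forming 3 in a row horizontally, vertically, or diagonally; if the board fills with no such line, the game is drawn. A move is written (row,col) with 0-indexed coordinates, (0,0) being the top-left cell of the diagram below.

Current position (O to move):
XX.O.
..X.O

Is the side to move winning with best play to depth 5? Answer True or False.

O winning at [XX.O./..X.O]: False

ply 1, O at XX.O./..X.O | (0,2)=+0→XXOO./..X.O*; (0,4)=-1→XX.OO/..X.O; (1,0)=-1→XX.O./O.X.O; (1,1)=-1→XX.O./.OX.O; (1,3)=-1→XX.O./..XOO
ply 2, X at XXOO./..X.O | (0,4)=+0→XXOOX/..X.O*; (1,0)=-1→XXOO./X.X.O; (1,1)=-1→XXOO./.XX.O; (1,3)=-1→XXOO./..XXO
ply 3, O at XXOOX/..X.O | (1,0)=+0→XXOOX/O.X.O*; (1,1)=+0→XXOOX/.OX.O; (1,3)=+0→XXOOX/..XOO
ply 4, X at XXOOX/O.X.O | (1,1)=+0→XXOOX/OXX.O*; (1,3)=+0→XXOOX/O.XXO
ply 5, O at XXOOX/OXX.O | (1,3)=+0→XXOOX/OXXOO*
ply 6: XXOOX/OXXOO is terminal +0 (X); from XX.O./..X.O depth 5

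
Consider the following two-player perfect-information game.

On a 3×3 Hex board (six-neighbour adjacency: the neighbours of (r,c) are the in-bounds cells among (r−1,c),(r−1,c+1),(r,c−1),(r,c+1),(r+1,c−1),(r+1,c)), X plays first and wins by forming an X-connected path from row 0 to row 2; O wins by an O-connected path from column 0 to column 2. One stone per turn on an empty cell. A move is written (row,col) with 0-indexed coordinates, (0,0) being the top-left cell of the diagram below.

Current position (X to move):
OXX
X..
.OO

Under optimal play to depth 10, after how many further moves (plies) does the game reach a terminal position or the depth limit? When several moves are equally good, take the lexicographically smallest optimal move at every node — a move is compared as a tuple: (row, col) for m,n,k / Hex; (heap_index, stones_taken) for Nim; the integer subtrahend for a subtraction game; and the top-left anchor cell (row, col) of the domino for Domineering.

PV length from [OXX/X../.OO]: 1 ply

[OXX/X../.OO] X move#1: (1,1):-1/OXX/XX./.OO, (1,2):-1/OXX/X.X/.OO, (2,0):+1/OXX/X../XOO*
[OXX/X../XOO] end (terminal -1, O#2); searched OXX/X../.OO to 10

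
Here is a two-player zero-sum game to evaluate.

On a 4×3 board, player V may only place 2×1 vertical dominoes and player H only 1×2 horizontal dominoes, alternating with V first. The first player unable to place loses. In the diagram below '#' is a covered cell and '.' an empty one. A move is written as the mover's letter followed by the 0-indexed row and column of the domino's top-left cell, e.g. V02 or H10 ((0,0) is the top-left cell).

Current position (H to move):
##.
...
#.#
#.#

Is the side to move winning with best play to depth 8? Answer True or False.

H winning at [##./.../#.#/#.#]: False

[##./.../#.#/#.#] H move#1: H10:-1/##./##./#.#/#.#*, H11:-1/##./.##/#.#/#.#
[##./##./#.#/#.#] V move#2: V02:+1/###/###/#.#/#.#*, V21:+1/##./##./###/###
[###/###/#.#/#.#] end (terminal -1, H#3); searched ##./.../#.#/#.# to 8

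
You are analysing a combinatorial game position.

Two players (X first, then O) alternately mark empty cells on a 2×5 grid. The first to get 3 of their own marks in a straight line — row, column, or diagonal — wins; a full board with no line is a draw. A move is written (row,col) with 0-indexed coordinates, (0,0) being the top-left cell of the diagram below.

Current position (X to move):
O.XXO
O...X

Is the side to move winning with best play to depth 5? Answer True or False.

[O.XXO/O...X] X move#1: (0,1):+1/OXXXO/O...X*, (1,1):+0/O.XXO/OX..X, (1,2):+1/O.XXO/O.X.X, (1,3):+1/O.XXO/O..XX
[OXXXO/O...X] end (terminal -1, O#2); searched O.XXO/O...X to 5

X winning at [O.XXO/O...X]: True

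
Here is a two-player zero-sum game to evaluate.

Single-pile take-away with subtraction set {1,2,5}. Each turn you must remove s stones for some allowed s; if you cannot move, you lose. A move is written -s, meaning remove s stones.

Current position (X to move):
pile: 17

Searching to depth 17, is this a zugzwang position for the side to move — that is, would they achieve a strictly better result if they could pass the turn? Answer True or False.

ply 1, X at 17 | -1=-1→16; -2=+1→15*; -5=+1→12
ply 2, O at 15 | -1=-1→14*; -2=-1→13; -5=-1→10
ply 3, X at 14 | -1=-1→13; -2=+1→12*; -5=+1→9
ply 4, O at 12 | -1=-1→11*; -2=-1→10; -5=-1→7
ply 5, X at 11 | -1=-1→10; -2=+1→9*; -5=+1→6
ply 6, O at 9 | -1=-1→8*; -2=-1→7; -5=-1→4
ply 7, X at 8 | -1=-1→7; -2=+1→6*; -5=+1→3
ply 8, O at 6 | -1=-1→5*; -2=-1→4; -5=-1→1
ply 9, X at 5 | -1=-1→4; -2=+1→3*; -5=+1→0
ply 10, O at 3 | -1=-1→2*; -2=-1→1
ply 11, X at 2 | -1=-1→1; -2=+1→0*
ply 12: 0 is terminal -1 (O); from 17 depth 17
pass branch (O moves first from the same position):
  | ply 1, O at 17 | -1=-1→16; -2=+1→15*; -5=+1→12
  | ply 2, X at 15 | -1=-1→14*; -2=-1→13; -5=-1→10
  | ply 3, O at 14 | -1=-1→13; -2=+1→12*; -5=+1→9
  | ply 4, X at 12 | -1=-1→11*; -2=-1→10; -5=-1→7
  | ply 5, O at 11 | -1=-1→10; -2=+1→9*; -5=+1→6
  | ply 6, X at 9 | -1=-1→8*; -2=-1→7; -5=-1→4
  | ply 7, O at 8 | -1=-1→7; -2=+1→6*; -5=+1→3
  | ply 8, X at 6 | -1=-1→5*; -2=-1→4; -5=-1→1
  | ply 9, O at 5 | -1=-1→4; -2=+1→3*; -5=+1→0
  | ply 10, X at 3 | -1=-1→2*; -2=-1→1
  | ply 11, O at 2 | -1=-1→1; -2=+1→0*
  | ply 12: 0 is terminal -1 (X); from 17 depth 17
X moving scores +1; X passing scores -1

zugzwang(17, X) = False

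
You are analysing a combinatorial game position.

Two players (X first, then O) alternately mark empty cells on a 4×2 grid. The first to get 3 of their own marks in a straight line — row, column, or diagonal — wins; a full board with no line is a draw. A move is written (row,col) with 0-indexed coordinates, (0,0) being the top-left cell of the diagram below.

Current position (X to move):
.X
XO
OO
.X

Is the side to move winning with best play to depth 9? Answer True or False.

X winning at [.X/XO/OO/.X]: False

p1 X@[.X/XO/OO/.X]: (0,0)[XX/XO/OO/.X]+0* (3,0)[.X/XO/OO/XX]+0
p2 O@[XX/XO/OO/.X]: (3,0)[XX/XO/OO/OX]+0*
p3 X@[XX/XO/OO/OX] terminal +0; root [.X/XO/OO/.X] d9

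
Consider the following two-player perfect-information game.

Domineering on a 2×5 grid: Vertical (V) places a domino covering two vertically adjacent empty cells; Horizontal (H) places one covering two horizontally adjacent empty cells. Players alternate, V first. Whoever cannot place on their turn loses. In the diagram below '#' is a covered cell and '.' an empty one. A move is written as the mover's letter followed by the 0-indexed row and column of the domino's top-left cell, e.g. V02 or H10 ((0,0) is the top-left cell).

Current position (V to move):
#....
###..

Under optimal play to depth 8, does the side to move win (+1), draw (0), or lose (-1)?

[#..../###..] V move#1: V03:+1/#..#./####.*, V04:-1/#...#/###.#
[#..#./####.] H move#2: H01:-1/####./####.*
[####./####.] V move#3: V04:+1/#####/#####*
[#####/#####] end (terminal -1, H#4); searched #..../###.. to 8

value(#..../###.., V) = +1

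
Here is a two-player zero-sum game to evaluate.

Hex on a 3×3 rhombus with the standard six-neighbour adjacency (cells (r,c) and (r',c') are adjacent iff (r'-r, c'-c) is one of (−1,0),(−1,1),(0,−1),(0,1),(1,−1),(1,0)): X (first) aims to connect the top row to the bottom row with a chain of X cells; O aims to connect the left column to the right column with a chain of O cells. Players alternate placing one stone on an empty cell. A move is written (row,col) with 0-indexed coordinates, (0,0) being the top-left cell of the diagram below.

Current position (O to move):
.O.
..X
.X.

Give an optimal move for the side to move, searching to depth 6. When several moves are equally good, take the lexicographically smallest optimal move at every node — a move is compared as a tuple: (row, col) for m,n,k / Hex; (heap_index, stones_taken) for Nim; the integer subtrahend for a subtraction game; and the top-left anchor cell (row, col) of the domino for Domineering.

O's best at [.O./..X/.X.]: (0,2)

ply 1, O at .O./..X/.X. | (0,0)=-1→OO./..X/.X.; (0,2)=+1→.OO/..X/.X.*; (1,0)=-1→.O./O.X/.X.; (1,1)=-1→.O./.OX/.X.; (2,0)=-1→.O./..X/OX.; (2,2)=-1→.O./..X/.XO
ply 2, X at .OO/..X/.X. | (0,0)=-1→XOO/..X/.X.*; (1,0)=-1→.OO/X.X/.X.; (1,1)=-1→.OO/.XX/.X.; (2,0)=-1→.OO/..X/XX.; (2,2)=-1→.OO/..X/.XX
ply 3, O at XOO/..X/.X. | (1,0)=+1→XOO/O.X/.X.*; (1,1)=+1→XOO/.OX/.X.; (2,0)=+1→XOO/..X/OX.; (2,2)=-1→XOO/..X/.XO
ply 4: XOO/O.X/.X. is terminal -1 (X); from .O./..X/.X. depth 6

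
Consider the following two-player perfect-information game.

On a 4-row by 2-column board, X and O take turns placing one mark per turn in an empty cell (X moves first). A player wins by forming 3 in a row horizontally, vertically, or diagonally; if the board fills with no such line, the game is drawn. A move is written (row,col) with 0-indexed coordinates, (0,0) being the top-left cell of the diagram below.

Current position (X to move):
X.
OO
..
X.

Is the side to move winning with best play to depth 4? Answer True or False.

X winning at [X./OO/../X.]: False

[X./OO/../X.] X move#1: (0,1):+0/XX/OO/../X.*, (2,0):-1/X./OO/X./X., (2,1):+0/X./OO/.X/X., (3,1):+0/X./OO/../XX
[XX/OO/../X.] O move#2: (2,0):+0/XX/OO/O./X.*, (2,1):+0/XX/OO/.O/X., (3,1):+0/XX/OO/../XO
[XX/OO/O./X.] X move#3: (2,1):+0/XX/OO/OX/X.*, (3,1):+0/XX/OO/O./XX
[XX/OO/OX/X.] O move#4: (3,1):+0/XX/OO/OX/XO*
[XX/OO/OX/XO] end (terminal +0, X#5); searched X./OO/../X. to 4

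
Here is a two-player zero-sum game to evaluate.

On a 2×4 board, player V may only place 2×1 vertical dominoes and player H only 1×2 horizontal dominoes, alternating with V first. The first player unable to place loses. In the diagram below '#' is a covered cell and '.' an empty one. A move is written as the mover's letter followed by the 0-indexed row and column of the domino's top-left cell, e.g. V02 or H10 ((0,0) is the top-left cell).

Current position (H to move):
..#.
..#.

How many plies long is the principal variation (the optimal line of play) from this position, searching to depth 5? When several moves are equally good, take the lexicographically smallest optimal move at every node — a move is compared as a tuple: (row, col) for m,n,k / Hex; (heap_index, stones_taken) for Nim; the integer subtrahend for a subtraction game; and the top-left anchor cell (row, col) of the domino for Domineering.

PV length from [..#./..#.]: 3 plies

ply 1, H at ..#./..#. | H00=+1→###./..#.*; H10=+1→..#./###.
ply 2, V at ###./..#. | V03=-1→####/..##*
ply 3, H at ####/..## | H10=+1→####/####*
ply 4: ####/#### is terminal -1 (V); from ..#./..#. depth 5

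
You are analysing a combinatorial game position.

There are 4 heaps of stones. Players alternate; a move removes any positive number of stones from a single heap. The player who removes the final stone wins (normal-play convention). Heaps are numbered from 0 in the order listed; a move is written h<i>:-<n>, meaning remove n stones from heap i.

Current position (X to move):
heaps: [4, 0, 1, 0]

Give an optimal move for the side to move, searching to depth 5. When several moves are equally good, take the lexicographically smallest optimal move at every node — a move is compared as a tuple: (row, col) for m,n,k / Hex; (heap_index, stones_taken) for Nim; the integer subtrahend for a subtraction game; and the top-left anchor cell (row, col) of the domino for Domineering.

X's best at [(4,0,1,0)]: h0:-3

ply 1, X at (4,0,1,0) | h0:-1=-1→(3,0,1,0); h0:-2=-1→(2,0,1,0); h0:-3=+1→(1,0,1,0)*; h0:-4=-1→(0,0,1,0); h2:-1=-1→(4,0,0,0)
ply 2, O at (1,0,1,0) | h0:-1=-1→(0,0,1,0)*; h2:-1=-1→(1,0,0,0)
ply 3, X at (0,0,1,0) | h2:-1=+1→(0,0,0,0)*
ply 4: (0,0,0,0) is terminal -1 (O); from (4,0,1,0) depth 5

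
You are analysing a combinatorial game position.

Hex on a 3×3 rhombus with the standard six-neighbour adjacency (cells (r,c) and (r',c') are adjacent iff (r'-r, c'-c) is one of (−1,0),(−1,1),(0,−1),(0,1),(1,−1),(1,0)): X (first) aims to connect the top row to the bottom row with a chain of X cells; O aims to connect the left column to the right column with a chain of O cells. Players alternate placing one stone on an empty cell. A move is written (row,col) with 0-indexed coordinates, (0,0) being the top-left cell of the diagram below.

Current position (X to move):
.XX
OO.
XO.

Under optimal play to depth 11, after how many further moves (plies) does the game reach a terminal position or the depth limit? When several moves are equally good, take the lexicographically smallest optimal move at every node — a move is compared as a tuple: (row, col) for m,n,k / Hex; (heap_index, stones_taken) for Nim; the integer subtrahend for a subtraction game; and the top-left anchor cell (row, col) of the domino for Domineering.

[.XX/OO./XO.] X move#1: (0,0):-1/XXX/OO./XO.*, (1,2):-1/.XX/OOX/XO., (2,2):-1/.XX/OO./XOX
[XXX/OO./XO.] O move#2: (1,2):+1/XXX/OOO/XO.*, (2,2):+1/XXX/OO./XOO
[XXX/OOO/XO.] end (terminal -1, X#3); searched .XX/OO./XO. to 11

PV length from [.XX/OO./XO.]: 2 plies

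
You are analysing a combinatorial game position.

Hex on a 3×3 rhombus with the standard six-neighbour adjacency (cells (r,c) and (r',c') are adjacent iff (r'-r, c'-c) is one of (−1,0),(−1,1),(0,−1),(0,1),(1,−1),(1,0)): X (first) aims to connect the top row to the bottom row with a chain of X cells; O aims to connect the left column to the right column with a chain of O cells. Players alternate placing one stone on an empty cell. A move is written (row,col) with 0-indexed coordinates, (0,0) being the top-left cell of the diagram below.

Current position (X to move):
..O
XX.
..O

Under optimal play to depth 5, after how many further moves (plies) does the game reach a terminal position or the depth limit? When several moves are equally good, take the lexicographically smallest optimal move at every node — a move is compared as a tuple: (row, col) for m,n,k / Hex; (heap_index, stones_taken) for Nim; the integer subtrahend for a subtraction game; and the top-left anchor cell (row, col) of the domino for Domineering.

[..O/XX./..O] X move#1: (0,0):+1/X.O/XX./..O*, (0,1):+1/.XO/XX./..O, (1,2):+1/..O/XXX/..O, (2,0):+1/..O/XX./X.O, (2,1):+1/..O/XX./.XO
[X.O/XX./..O] O move#2: (0,1):-1/XOO/XX./..O*, (1,2):-1/X.O/XXO/..O, (2,0):-1/X.O/XX./O.O, (2,1):-1/X.O/XX./.OO
[XOO/XX./..O] X move#3: (1,2):+1/XOO/XXX/..O*, (2,0):+1/XOO/XX./X.O, (2,1):+1/XOO/XX./.XO
[XOO/XXX/..O] O move#4: (2,0):-1/XOO/XXX/O.O*, (2,1):-1/XOO/XXX/.OO
[XOO/XXX/O.O] X move#5: (2,1):+1/XOO/XXX/OXO*
[XOO/XXX/OXO] end (terminal -1, O#6); searched ..O/XX./..O to 5

PV length from [..O/XX./..O]: 5 plies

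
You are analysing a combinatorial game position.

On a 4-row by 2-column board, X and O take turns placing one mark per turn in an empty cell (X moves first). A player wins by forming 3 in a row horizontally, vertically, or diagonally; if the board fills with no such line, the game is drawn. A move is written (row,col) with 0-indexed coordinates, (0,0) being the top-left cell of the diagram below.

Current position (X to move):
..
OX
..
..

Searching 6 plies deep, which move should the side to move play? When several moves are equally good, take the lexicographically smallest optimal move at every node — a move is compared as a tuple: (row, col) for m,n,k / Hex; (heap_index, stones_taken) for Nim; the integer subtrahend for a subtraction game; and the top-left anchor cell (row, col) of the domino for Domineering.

ply 1, X at ../OX/../.. | (0,0)=+0→X./OX/../..; (0,1)=+0→.X/OX/../..; (2,0)=+0→../OX/X./..; (2,1)=+1→../OX/.X/..*; (3,0)=+0→../OX/../X.; (3,1)=+0→../OX/../.X
ply 2, O at ../OX/.X/.. | (0,0)=-1→O./OX/.X/..*; (0,1)=-1→.O/OX/.X/..; (2,0)=-1→../OX/OX/..; (3,0)=-1→../OX/.X/O.; (3,1)=-1→../OX/.X/.O
ply 3, X at O./OX/.X/.. | (0,1)=+1→OX/OX/.X/..*; (2,0)=+1→O./OX/XX/..; (3,0)=-1→O./OX/.X/X.; (3,1)=+1→O./OX/.X/.X
ply 4: OX/OX/.X/.. is terminal -1 (O); from ../OX/../.. depth 6

X's best at [../OX/../..]: (2,1)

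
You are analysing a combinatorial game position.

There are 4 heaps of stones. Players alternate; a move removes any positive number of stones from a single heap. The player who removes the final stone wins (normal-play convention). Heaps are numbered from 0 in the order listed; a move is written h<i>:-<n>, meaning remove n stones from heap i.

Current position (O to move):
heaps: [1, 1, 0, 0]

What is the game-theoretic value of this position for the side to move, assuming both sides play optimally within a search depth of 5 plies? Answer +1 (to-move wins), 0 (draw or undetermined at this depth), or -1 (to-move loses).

[(1,1,0,0)] O move#1: h0:-1:-1/(0,1,0,0)*, h1:-1:-1/(1,0,0,0)
[(0,1,0,0)] X move#2: h1:-1:+1/(0,0,0,0)*
[(0,0,0,0)] end (terminal -1, O#3); searched (1,1,0,0) to 5

value((1,1,0,0), O) = -1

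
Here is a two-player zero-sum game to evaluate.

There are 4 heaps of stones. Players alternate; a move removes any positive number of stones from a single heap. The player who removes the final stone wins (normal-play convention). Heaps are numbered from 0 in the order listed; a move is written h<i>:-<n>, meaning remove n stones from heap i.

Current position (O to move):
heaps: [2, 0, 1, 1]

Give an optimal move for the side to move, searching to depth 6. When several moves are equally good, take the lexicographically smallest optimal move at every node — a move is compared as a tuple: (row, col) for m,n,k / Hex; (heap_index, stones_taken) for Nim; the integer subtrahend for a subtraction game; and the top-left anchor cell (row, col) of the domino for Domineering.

p1 O@[(2,0,1,1)]: h0:-1[(1,0,1,1)]-1 h0:-2[(0,0,1,1)]+1* h2:-1[(2,0,0,1)]-1 h3:-1[(2,0,1,0)]-1
p2 X@[(0,0,1,1)]: h2:-1[(0,0,0,1)]-1* h3:-1[(0,0,1,0)]-1
p3 O@[(0,0,0,1)]: h3:-1[(0,0,0,0)]+1*
p4 X@[(0,0,0,0)] terminal -1; root [(2,0,1,1)] d6

O's best at [(2,0,1,1)]: h0:-2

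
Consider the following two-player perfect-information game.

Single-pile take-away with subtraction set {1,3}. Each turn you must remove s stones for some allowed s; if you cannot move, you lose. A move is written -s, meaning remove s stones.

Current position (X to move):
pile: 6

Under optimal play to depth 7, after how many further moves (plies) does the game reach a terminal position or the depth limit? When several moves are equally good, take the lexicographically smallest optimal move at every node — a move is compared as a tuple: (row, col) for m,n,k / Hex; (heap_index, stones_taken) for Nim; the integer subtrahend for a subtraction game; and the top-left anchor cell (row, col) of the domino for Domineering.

PV length from [6]: 6 plies

ply 1, X at 6 | -1=-1→5*; -3=-1→3
ply 2, O at 5 | -1=+1→4*; -3=+1→2
ply 3, X at 4 | -1=-1→3*; -3=-1→1
ply 4, O at 3 | -1=+1→2*; -3=+1→0
ply 5, X at 2 | -1=-1→1*
ply 6, O at 1 | -1=+1→0*
ply 7: 0 is terminal -1 (X); from 6 depth 7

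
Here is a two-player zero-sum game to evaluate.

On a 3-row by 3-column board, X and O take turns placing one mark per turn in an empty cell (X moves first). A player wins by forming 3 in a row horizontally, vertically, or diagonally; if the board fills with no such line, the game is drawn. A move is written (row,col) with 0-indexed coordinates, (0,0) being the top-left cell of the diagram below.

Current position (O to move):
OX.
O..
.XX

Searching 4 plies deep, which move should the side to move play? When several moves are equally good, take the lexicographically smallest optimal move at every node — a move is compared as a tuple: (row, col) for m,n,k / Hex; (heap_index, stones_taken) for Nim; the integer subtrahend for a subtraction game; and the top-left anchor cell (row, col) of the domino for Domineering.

O's best at [OX./O../.XX]: (2,0)

p1 O@[OX./O../.XX]: (0,2)[OXO/O../.XX]-1 (1,1)[OX./OO./.XX]-1 (1,2)[OX./O.O/.XX]-1 (2,0)[OX./O../OXX]+1*
p2 X@[OX./O../OXX] terminal -1; root [OX./O../.XX] d4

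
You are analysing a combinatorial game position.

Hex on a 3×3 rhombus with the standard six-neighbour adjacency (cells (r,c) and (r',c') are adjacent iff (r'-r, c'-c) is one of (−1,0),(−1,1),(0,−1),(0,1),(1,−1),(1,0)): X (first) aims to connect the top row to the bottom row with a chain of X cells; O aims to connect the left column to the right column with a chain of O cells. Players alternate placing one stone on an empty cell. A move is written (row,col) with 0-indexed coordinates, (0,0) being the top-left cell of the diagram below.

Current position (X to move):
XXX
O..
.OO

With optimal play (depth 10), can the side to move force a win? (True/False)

ply 1, X at XXX/O../.OO | (1,1)=-1→XXX/OX./.OO*; (1,2)=-1→XXX/O.X/.OO; (2,0)=-1→XXX/O../XOO
ply 2, O at XXX/OX./.OO | (1,2)=-1→XXX/OXO/.OO; (2,0)=+1→XXX/OX./OOO*
ply 3: XXX/OX./OOO is terminal -1 (X); from XXX/O../.OO depth 10

X winning at [XXX/O../.OO]: False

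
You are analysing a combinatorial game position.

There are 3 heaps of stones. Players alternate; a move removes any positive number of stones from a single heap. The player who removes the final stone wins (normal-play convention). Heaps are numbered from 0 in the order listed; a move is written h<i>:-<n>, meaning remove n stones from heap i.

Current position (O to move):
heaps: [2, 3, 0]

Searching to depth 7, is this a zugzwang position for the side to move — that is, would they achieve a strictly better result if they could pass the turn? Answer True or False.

ply 1, O at (2,3,0) | h0:-1=-1→(1,3,0); h0:-2=-1→(0,3,0); h1:-1=+1→(2,2,0)*; h1:-2=-1→(2,1,0); h1:-3=-1→(2,0,0)
ply 2, X at (2,2,0) | h0:-1=-1→(1,2,0)*; h0:-2=-1→(0,2,0); h1:-1=-1→(2,1,0); h1:-2=-1→(2,0,0)
ply 3, O at (1,2,0) | h0:-1=-1→(0,2,0); h1:-1=+1→(1,1,0)*; h1:-2=-1→(1,0,0)
ply 4, X at (1,1,0) | h0:-1=-1→(0,1,0)*; h1:-1=-1→(1,0,0)
ply 5, O at (0,1,0) | h1:-1=+1→(0,0,0)*
ply 6: (0,0,0) is terminal -1 (X); from (2,3,0) depth 7
if O skipped the turn, X would face:
~ ply 1, X at (2,3,0) | h0:-1=-1→(1,3,0); h0:-2=-1→(0,3,0); h1:-1=+1→(2,2,0)*; h1:-2=-1→(2,1,0); h1:-3=-1→(2,0,0)
~ ply 2, O at (2,2,0) | h0:-1=-1→(1,2,0)*; h0:-2=-1→(0,2,0); h1:-1=-1→(2,1,0); h1:-2=-1→(2,0,0)
~ ply 3, X at (1,2,0) | h0:-1=-1→(0,2,0); h1:-1=+1→(1,1,0)*; h1:-2=-1→(1,0,0)
~ ply 4, O at (1,1,0) | h0:-1=-1→(0,1,0)*; h1:-1=-1→(1,0,0)
~ ply 5, X at (0,1,0) | h1:-1=+1→(0,0,0)*
~ ply 6: (0,0,0) is terminal -1 (O); from (2,3,0) depth 7
compare (O): move=+1 vs pass=-1

zugzwang((2,3,0), O) = False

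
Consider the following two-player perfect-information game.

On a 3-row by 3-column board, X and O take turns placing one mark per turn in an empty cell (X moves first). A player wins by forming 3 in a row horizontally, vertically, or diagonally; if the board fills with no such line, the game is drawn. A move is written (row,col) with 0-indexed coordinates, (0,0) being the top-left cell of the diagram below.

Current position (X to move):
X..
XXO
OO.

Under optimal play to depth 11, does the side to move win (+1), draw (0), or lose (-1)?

value(X../XXO/OO., X) = +1

ply 1, X at X../XXO/OO. | (0,1)=-1→XX./XXO/OO.; (0,2)=-1→X.X/XXO/OO.; (2,2)=+1→X../XXO/OOX*
ply 2: X../XXO/OOX is terminal -1 (O); from X../XXO/OO. depth 11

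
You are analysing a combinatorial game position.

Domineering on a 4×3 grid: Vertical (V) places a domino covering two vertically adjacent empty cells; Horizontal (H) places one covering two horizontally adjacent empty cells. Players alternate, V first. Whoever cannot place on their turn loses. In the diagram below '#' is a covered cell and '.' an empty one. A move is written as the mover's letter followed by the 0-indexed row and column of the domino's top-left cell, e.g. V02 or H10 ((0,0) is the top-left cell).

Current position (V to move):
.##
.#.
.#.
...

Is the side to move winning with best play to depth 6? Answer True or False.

[.##/.#./.#./...] V move#1: V00:+1/###/##./.#./...*, V10:+1/.##/##./##./..., V12:+1/.##/.##/.##/..., V20:+1/.##/.#./##./#.., V22:+1/.##/.#./.##/..#
[###/##./.#./...] H move#2: H30:-1/###/##./.#./##.*, H31:-1/###/##./.#./.##
[###/##./.#./##.] V move#3: V12:+1/###/###/.##/##.*, V22:+1/###/##./.##/###
[###/###/.##/##.] end (terminal -1, H#4); searched .##/.#./.#./... to 6

V winning at [.##/.#./.#./...]: True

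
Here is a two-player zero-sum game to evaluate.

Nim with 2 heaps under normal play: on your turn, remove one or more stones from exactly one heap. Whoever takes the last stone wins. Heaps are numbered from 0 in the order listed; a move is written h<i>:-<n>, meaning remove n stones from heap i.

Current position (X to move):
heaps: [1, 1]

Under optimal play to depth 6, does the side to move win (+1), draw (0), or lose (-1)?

p1 X@[(1,1)]: h0:-1[(0,1)]-1* h1:-1[(1,0)]-1
p2 O@[(0,1)]: h1:-1[(0,0)]+1*
p3 X@[(0,0)] terminal -1; root [(1,1)] d6

value((1,1), X) = -1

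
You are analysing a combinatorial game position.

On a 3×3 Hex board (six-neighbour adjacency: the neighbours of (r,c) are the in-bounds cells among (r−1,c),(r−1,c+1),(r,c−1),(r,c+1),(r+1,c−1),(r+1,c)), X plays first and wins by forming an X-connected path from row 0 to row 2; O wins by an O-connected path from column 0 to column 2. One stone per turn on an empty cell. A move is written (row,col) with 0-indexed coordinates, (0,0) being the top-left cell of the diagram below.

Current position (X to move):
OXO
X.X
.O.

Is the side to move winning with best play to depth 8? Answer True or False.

X winning at [OXO/X.X/.O.]: True

ply 1, X at OXO/X.X/.O. | (1,1)=+1→OXO/XXX/.O.*; (2,0)=+1→OXO/X.X/XO.; (2,2)=+1→OXO/X.X/.OX
ply 2, O at OXO/XXX/.O. | (2,0)=-1→OXO/XXX/OO.*; (2,2)=-1→OXO/XXX/.OO
ply 3, X at OXO/XXX/OO. | (2,2)=+1→OXO/XXX/OOX*
ply 4: OXO/XXX/OOX is terminal -1 (O); from OXO/X.X/.O. depth 8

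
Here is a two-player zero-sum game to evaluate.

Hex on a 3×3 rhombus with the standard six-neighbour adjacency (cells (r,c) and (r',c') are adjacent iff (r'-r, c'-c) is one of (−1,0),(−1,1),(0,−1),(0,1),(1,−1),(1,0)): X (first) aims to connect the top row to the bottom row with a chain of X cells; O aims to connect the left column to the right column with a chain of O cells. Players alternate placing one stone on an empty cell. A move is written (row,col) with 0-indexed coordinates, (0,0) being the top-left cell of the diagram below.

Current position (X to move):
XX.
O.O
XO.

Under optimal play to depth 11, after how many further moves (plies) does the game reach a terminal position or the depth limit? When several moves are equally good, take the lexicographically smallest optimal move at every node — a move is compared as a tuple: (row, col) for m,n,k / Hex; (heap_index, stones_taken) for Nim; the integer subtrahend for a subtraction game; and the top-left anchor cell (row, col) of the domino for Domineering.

[XX./O.O/XO.] X move#1: (0,2):-1/XXX/O.O/XO., (1,1):+1/XX./OXO/XO.*, (2,2):-1/XX./O.O/XOX
[XX./OXO/XO.] end (terminal -1, O#2); searched XX./O.O/XO. to 11

PV length from [XX./O.O/XO.]: 1 ply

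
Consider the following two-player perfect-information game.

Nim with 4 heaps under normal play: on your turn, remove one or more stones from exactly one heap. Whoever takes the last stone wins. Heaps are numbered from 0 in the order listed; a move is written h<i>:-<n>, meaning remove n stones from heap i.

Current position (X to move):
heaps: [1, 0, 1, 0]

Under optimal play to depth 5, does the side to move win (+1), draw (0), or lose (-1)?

[(1,0,1,0)] X move#1: h0:-1:-1/(0,0,1,0)*, h2:-1:-1/(1,0,0,0)
[(0,0,1,0)] O move#2: h2:-1:+1/(0,0,0,0)*
[(0,0,0,0)] end (terminal -1, X#3); searched (1,0,1,0) to 5

value((1,0,1,0), X) = -1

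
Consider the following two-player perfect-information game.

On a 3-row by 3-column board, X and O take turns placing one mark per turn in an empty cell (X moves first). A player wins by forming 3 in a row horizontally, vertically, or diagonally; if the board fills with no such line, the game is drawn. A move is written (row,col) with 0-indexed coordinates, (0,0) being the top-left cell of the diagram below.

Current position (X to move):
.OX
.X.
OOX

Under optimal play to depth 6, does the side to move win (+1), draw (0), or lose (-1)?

value(.OX/.X./OOX, X) = +1

[.OX/.X./OOX] X move#1: (0,0):+1/XOX/.X./OOX*, (1,0):+1/.OX/XX./OOX, (1,2):+1/.OX/.XX/OOX
[XOX/.X./OOX] end (terminal -1, O#2); searched .OX/.X./OOX to 6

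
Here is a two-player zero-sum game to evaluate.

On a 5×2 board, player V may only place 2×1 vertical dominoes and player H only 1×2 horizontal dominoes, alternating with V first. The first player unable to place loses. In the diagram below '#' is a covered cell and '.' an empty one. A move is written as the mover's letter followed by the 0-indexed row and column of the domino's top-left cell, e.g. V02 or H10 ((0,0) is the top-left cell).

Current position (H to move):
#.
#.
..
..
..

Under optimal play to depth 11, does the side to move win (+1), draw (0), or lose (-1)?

value(#./#./../../.., H) = +1

[#./#./../../..] H move#1: H20:-1/#./#./##/../.., H30:+1/#./#./../##/..*, H40:-1/#./#./../../##
[#./#./../##/..] V move#2: V01:-1/##/##/../##/..*, V11:-1/#./##/.#/##/..
[##/##/../##/..] H move#3: H20:+1/##/##/##/##/..*, H40:+1/##/##/../##/##
[##/##/##/##/..] end (terminal -1, V#4); searched #./#./../../.. to 11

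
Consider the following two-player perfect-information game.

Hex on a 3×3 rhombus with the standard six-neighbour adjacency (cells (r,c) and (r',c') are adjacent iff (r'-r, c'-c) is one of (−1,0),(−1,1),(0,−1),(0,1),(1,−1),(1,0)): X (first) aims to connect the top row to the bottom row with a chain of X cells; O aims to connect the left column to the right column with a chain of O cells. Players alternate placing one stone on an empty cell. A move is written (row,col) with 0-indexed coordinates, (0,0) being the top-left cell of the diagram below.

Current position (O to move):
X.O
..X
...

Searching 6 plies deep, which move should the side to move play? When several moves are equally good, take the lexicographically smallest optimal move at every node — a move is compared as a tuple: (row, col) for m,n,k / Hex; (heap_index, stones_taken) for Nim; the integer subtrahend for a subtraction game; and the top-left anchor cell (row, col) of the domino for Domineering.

O's best at [X.O/..X/...]: (1,0)

ply 1, O at X.O/..X/... | (0,1)=-1→XOO/..X/...; (1,0)=+1→X.O/O.X/...*; (1,1)=+1→X.O/.OX/...; (2,0)=-1→X.O/..X/O..; (2,1)=-1→X.O/..X/.O.; (2,2)=-1→X.O/..X/..O
ply 2, X at X.O/O.X/... | (0,1)=-1→XXO/O.X/...*; (1,1)=-1→X.O/OXX/...; (2,0)=-1→X.O/O.X/X..; (2,1)=-1→X.O/O.X/.X.; (2,2)=-1→X.O/O.X/..X
ply 3, O at XXO/O.X/... | (1,1)=+1→XXO/OOX/...*; (2,0)=-1→XXO/O.X/O..; (2,1)=-1→XXO/O.X/.O.; (2,2)=-1→XXO/O.X/..O
ply 4: XXO/OOX/... is terminal -1 (X); from X.O/..X/... depth 6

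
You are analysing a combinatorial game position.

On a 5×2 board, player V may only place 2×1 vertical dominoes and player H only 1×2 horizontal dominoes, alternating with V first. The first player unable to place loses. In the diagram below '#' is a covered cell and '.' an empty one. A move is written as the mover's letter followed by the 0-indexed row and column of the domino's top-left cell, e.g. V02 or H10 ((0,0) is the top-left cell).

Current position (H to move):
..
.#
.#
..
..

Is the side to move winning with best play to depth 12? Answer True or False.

p1 H@[../.#/.#/../..]: H00[##/.#/.#/../..]-1 H30[../.#/.#/##/..]+1* H40[../.#/.#/../##]+1
p2 V@[../.#/.#/##/..]: V00[#./##/.#/##/..]-1* V10[../##/##/##/..]-1
p3 H@[#./##/.#/##/..]: H40[#./##/.#/##/##]+1*
p4 V@[#./##/.#/##/##] terminal -1; root [../.#/.#/../..] d12

H winning at [../.#/.#/../..]: True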